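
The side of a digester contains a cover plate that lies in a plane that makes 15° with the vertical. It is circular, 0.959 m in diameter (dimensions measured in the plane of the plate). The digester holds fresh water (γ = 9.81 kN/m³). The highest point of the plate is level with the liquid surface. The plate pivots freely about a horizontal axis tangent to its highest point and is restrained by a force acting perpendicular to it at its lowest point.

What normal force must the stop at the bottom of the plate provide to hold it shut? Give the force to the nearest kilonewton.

P ≈ 2 kN

γ = 9.81 kN/m³.
The plate makes 15° with the vertical, i.e. θ = 90° − 15° = 75° to the horizontal. Measuring y along the incline from the free-surface line, vertical depth h = y·sinθ with sinθ = 0.965926.
The centroid is at the centre, 0.4795 m below the top of the plate, so y_c = 0.4795 m and h_c = 0.4795 × 0.965926 = 0.463162 m.
A = π(0.4795)² = 0.722316 m².
Resultant F = γ·h_c·A = 9.81 × 0.463162 × 0.722316 = 3.28193 kN.
I_c = πr⁴/4 = π × 0.4795⁴/4 = 0.0415188 m⁴.
Centre of pressure: y_p = y_c + I_c/(y_c·A) = 0.4795 + 0.0415188/(0.4795 × 0.722316) = 0.4795 + 0.119875 = 0.599375 m along the plane.
The resultant acts 0.4795 + 0.119875 = 0.599375 m (along the plate) below the hinge at the top edge, so the moment about the hinge is M = F × 0.599375 = 3.28193 × 0.599375 = 1.96711 kN·m.
A normal force at the bottom, 0.959 m from the hinge, must supply this moment: P = 1.96711/0.959 = 2.05121 kN.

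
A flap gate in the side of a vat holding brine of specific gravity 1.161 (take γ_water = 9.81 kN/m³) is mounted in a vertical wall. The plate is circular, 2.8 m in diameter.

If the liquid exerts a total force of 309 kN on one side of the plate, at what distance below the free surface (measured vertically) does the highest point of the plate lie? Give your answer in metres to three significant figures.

γ = 1.161 × 9.81 = 11.38941 kN/m³.
A = π(1.4)² = 6.15752 m².
From F = γ·h_c·A, the centroid depth is h_c = 309/(11.38941 × 6.15752) = 4.40607 m.
The centroid is at the centre, 1.4 m below the top of the plate, so the highest point sits at h_top = 4.40607 − 1.4 = 3.00607 m below the surface.

d_top ≈ 3.01 m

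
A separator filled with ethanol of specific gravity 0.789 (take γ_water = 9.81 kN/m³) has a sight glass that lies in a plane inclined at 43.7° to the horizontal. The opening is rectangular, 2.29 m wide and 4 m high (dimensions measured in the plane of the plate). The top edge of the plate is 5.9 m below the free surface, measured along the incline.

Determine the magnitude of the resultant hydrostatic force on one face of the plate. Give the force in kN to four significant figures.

γ = 0.789 × 9.81 = 7.74009 kN/m³.
Let θ = 43.7° be the plate's angle to the horizontal; measure y along the incline from where the plane meets the free surface. Vertical depth h = y·sinθ with sinθ = 0.690882.
The centroid lies 4/2 = 2 m below the top edge, so y_c = 5.9 + 2 = 7.9 m and h_c = 7.9 × 0.690882 = 5.45797 m.
A = 2.29 × 4 = 9.16 m².
Resultant F = γ·h_c·A = 7.74009 × 5.45797 × 9.16 = 386.966 kN.

F ≈ 387.0 kN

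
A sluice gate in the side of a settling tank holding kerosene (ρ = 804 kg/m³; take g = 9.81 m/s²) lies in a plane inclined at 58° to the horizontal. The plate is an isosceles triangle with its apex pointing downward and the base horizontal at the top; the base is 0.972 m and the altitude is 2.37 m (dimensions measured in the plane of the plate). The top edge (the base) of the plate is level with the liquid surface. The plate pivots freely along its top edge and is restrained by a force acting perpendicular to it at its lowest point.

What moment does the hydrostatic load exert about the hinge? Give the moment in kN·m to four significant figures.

M ≈ 7.212 kN·m

γ = ρg = 804 × 9.81 / 1000 = 7.88724 kN/m³.
Let θ = 58° be the plate's angle to the horizontal; measure y along the incline from where the plane meets the free surface. Vertical depth h = y·sinθ with sinθ = 0.848048.
With the apex down, the centroid sits h/3 = 2.37/3 = 0.79 m below the base (the top edge), so y_c = 0.79 m and h_c = 0.79 × 0.848048 = 0.669958 m.
A = ½ × 0.972 × 2.37 = 1.15182 m².
Resultant F = γ·h_c·A = 7.88724 × 0.669958 × 1.15182 = 6.08635 kN.
I_c = b·h³/36 = 0.972 × 2.37³/36 = 0.359425 m⁴.
Centre of pressure: y_p = y_c + I_c/(y_c·A) = 0.79 + 0.359425/(0.79 × 1.15182) = 0.79 + 0.395 = 1.185 m along the plane.
The resultant acts 0.79 + 0.395 = 1.185 m (along the plate) below the hinge at the top edge, so the moment about the hinge is M = F × 1.185 = 6.08635 × 1.185 = 7.21232 kN·m.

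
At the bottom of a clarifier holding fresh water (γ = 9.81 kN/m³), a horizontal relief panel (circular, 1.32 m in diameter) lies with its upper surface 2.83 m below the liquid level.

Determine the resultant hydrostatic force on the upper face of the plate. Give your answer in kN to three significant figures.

γ = 9.81 kN/m³.
The plate is horizontal, so pressure is uniform at p = γ·h = 9.81 × 2.83 = 27.7623 kN/m².
A = π(0.66)² = 1.36848 m².
F = p·A = 27.7623 × 1.36848 = 37.9922 kN.

F ≈ 38.0 kN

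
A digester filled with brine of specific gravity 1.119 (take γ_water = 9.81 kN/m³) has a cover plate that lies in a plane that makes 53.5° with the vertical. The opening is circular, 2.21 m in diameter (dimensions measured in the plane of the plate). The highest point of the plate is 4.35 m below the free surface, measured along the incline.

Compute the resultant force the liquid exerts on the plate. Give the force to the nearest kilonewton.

F ≈ 137 kN

γ = 1.119 × 9.81 = 10.97739 kN/m³.
The plate makes 53.5° with the vertical, i.e. θ = 90° − 53.5° = 36.5° to the horizontal. Measuring y along the incline from the free-surface line, vertical depth h = y·sinθ with sinθ = 0.594823.
The centroid is at the centre, 1.105 m below the top of the plate, so y_c = 4.35 + 1.105 = 5.455 m and h_c = 5.455 × 0.594823 = 3.24476 m.
A = π(1.105)² = 3.83596 m².
Resultant F = γ·h_c·A = 10.97739 × 3.24476 × 3.83596 = 136.633 kN.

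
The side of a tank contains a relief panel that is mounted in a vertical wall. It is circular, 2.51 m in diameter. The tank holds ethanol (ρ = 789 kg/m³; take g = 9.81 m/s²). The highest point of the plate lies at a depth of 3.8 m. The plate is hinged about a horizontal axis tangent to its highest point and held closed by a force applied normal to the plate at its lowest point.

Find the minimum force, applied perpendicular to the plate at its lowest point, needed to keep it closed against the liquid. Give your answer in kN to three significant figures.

γ = ρg = 789 × 9.81 / 1000 = 7.74009 kN/m³.
The centroid is at the centre, 1.255 m below the top of the plate, so the centroid depth is h_c = 3.8 + 1.255 = 5.055 m.
A = π(1.255)² = 4.94809 m².
Resultant F = γ·h_c·A = 7.74009 × 5.055 × 4.94809 = 193.6 kN.
I_c = πr⁴/4 = π × 1.255⁴/4 = 1.94834 m⁴.
Centre of pressure: y_p = y_c + I_c/(y_c·A) = 5.055 + 1.94834/(5.055 × 4.94809) = 5.055 + 0.0778944 = 5.13289 m along the plane.
The resultant acts 1.255 + 0.0778944 = 1.33289 m (along the plate) below the hinge at the top edge, so the moment about the hinge is M = F × 1.33289 = 193.6 × 1.33289 = 258.048 kN·m.
A normal force at the bottom, 2.51 m from the hinge, must supply this moment: P = 258.048/2.51 = 102.808 kN.

P ≈ 103 kN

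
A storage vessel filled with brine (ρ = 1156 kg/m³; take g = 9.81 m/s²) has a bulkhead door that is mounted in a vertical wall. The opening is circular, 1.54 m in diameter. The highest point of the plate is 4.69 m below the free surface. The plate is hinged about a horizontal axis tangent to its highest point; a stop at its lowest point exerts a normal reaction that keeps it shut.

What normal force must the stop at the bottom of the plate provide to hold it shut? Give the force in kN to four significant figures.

P ≈ 59.70 kN

γ = ρg = 1156 × 9.81 / 1000 = 11.34036 kN/m³.
The centroid is at the centre, 0.77 m below the top of the plate, so the centroid depth is h_c = 4.69 + 0.77 = 5.46 m.
A = π(0.77)² = 1.86265 m².
Resultant F = γ·h_c·A = 11.34036 × 5.46 × 1.86265 = 115.332 kN.
I_c = πr⁴/4 = π × 0.77⁴/4 = 0.276091 m⁴.
Centre of pressure: y_p = y_c + I_c/(y_c·A) = 5.46 + 0.276091/(5.46 × 1.86265) = 5.46 + 0.0271474 = 5.48715 m along the plane.
The resultant acts 0.77 + 0.0271474 = 0.797147 m (along the plate) below the hinge at the top edge, so the moment about the hinge is M = F × 0.797147 = 115.332 × 0.797147 = 91.9366 kN·m.
A normal force at the bottom, 1.54 m from the hinge, must supply this moment: P = 91.9366/1.54 = 59.6991 kN.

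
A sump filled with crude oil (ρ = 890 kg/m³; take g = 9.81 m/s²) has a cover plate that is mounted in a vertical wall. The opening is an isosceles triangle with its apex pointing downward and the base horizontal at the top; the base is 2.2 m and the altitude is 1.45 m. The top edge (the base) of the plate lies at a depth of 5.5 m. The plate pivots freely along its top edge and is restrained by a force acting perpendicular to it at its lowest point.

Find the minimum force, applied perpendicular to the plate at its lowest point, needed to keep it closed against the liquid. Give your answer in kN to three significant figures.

P ≈ 28.9 kN

γ = ρg = 890 × 9.81 / 1000 = 8.7309 kN/m³.
With the apex down, the centroid sits h/3 = 1.45/3 = 0.483333 m below the base (the top edge), so the centroid depth is h_c = 5.5 + 0.483333 = 5.98333 m.
A = ½ × 2.2 × 1.45 = 1.595 m².
Resultant F = γ·h_c·A = 8.7309 × 5.98333 × 1.595 = 83.3226 kN.
I_c = b·h³/36 = 2.2 × 1.45³/36 = 0.186305 m⁴.
Centre of pressure: y_p = y_c + I_c/(y_c·A) = 5.98333 + 0.186305/(5.98333 × 1.595) = 5.98333 + 0.0195218 = 6.00285 m along the plane.
The resultant acts 0.483333 + 0.0195218 = 0.502855 m (along the plate) below the hinge at the top edge, so the moment about the hinge is M = F × 0.502855 = 83.3226 × 0.502855 = 41.8992 kN·m.
A normal force at the bottom, 1.45 m from the hinge, must supply this moment: P = 41.8992/1.45 = 28.896 kN.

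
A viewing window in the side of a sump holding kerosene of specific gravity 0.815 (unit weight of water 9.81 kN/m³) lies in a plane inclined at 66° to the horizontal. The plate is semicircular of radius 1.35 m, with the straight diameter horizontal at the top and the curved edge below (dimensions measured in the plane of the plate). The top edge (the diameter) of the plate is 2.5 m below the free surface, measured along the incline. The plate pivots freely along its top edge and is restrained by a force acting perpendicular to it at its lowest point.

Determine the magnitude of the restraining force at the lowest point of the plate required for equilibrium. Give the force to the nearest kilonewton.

P ≈ 29 kN

γ = 0.815 × 9.81 = 7.99515 kN/m³.
Let θ = 66° be the plate's angle to the horizontal; measure y along the incline from where the plane meets the free surface. Vertical depth h = y·sinθ with sinθ = 0.913545.
The centroid of a semicircle lies 4r/(3π) = 0.572958 m from the diameter, here below the top edge, so y_c = 2.5 + 0.572958 = 3.07296 m and h_c = 3.07296 × 0.913545 = 2.80729 m.
A = πr²/2 = π × 1.35²/2 = 2.86278 m².
Resultant F = γ·h_c·A = 7.99515 × 2.80729 × 2.86278 = 64.2543 kN.
I_c = (π/8 − 8/(9π))·r⁴ = 0.109757 × 1.35⁴ = 0.364559 m⁴.
Centre of pressure: y_p = y_c + I_c/(y_c·A) = 3.07296 + 0.364559/(3.07296 × 2.86278) = 3.07296 + 0.0414403 = 3.1144 m along the plane.
The resultant acts 0.572958 + 0.0414403 = 0.614398 m (along the plate) below the hinge at the top edge, so the moment about the hinge is M = F × 0.614398 = 64.2543 × 0.614398 = 39.4777 kN·m.
A normal force at the bottom, 1.35 m from the hinge, must supply this moment: P = 39.4777/1.35 = 29.2427 kN.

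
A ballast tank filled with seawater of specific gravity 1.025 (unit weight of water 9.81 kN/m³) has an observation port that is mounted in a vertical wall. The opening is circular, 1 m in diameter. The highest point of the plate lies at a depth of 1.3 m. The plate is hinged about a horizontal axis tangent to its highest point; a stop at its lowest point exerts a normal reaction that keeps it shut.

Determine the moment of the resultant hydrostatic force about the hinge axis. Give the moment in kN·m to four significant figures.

M ≈ 7.601 kN·m

γ = 1.025 × 9.81 = 10.05525 kN/m³.
The centroid is at the centre, 0.5 m below the top of the plate, so the centroid depth is h_c = 1.3 + 0.5 = 1.8 m.
A = π(0.5)² = 0.785398 m².
Resultant F = γ·h_c·A = 10.05525 × 1.8 × 0.785398 = 14.2153 kN.
I_c = πr⁴/4 = π × 0.5⁴/4 = 0.0490874 m⁴.
Centre of pressure: y_p = y_c + I_c/(y_c·A) = 1.8 + 0.0490874/(1.8 × 0.785398) = 1.8 + 0.0347222 = 1.83472 m along the plane.
The resultant acts 0.5 + 0.0347222 = 0.534722 m (along the plate) below the hinge at the top edge, so the moment about the hinge is M = F × 0.534722 = 14.2153 × 0.534722 = 7.60123 kN·m.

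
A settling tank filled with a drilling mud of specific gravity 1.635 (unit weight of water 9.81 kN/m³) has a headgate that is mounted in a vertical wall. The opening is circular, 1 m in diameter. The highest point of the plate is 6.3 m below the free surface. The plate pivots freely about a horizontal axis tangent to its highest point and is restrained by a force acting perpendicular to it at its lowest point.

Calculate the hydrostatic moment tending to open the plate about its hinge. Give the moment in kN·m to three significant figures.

γ = 1.635 × 9.81 = 16.03935 kN/m³.
The centroid is at the centre, 0.5 m below the top of the plate, so the centroid depth is h_c = 6.3 + 0.5 = 6.8 m.
A = π(0.5)² = 0.785398 m².
Resultant F = γ·h_c·A = 16.03935 × 6.8 × 0.785398 = 85.6615 kN.
I_c = πr⁴/4 = π × 0.5⁴/4 = 0.0490874 m⁴.
Centre of pressure: y_p = y_c + I_c/(y_c·A) = 6.8 + 0.0490874/(6.8 × 0.785398) = 6.8 + 0.00919118 = 6.80919 m along the plane.
The resultant acts 0.5 + 0.00919118 = 0.509191 m (along the plate) below the hinge at the top edge, so the moment about the hinge is M = F × 0.509191 = 85.6615 × 0.509191 = 43.6181 kN·m.

M ≈ 43.6 kN·m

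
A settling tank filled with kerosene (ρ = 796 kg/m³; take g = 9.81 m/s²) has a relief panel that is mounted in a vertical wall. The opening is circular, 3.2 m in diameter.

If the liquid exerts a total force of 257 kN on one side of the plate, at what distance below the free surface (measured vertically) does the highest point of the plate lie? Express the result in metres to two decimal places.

d_top ≈ 2.49 m

γ = ρg = 796 × 9.81 / 1000 = 7.80876 kN/m³.
A = π(1.6)² = 8.04248 m².
From F = γ·h_c·A, the centroid depth is h_c = 257/(7.80876 × 8.04248) = 4.09224 m.
The centroid is at the centre, 1.6 m below the top of the plate, so the highest point sits at h_top = 4.09224 − 1.6 = 2.49224 m below the surface.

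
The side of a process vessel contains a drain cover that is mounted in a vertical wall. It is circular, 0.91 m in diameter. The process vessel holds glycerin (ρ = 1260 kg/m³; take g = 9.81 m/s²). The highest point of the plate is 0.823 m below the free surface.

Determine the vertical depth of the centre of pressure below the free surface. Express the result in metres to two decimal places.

γ = ρg = 1260 × 9.81 / 1000 = 12.3606 kN/m³.
The centroid is at the centre, 0.455 m below the top of the plate, so the centroid depth is h_c = 0.823 + 0.455 = 1.278 m.
A = π(0.455)² = 0.650388 m².
Resultant F = γ·h_c·A = 12.3606 × 1.278 × 0.650388 = 10.2741 kN.
I_c = πr⁴/4 = π × 0.455⁴/4 = 0.0336617 m⁴.
Centre of pressure: y_p = y_c + I_c/(y_c·A) = 1.278 + 0.0336617/(1.278 × 0.650388) = 1.278 + 0.0404979 = 1.3185 m along the plane.

h_p = 1.32 m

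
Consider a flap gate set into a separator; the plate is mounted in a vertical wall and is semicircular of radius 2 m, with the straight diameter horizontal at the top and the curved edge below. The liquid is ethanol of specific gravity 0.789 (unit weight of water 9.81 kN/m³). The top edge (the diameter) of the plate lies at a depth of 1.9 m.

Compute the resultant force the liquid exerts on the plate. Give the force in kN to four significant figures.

F ≈ 133.7 kN

γ = 0.789 × 9.81 = 7.74009 kN/m³.
The centroid of a semicircle lies 4r/(3π) = 0.848826 m from the diameter, here below the top edge, so the centroid depth is h_c = 1.9 + 0.848826 = 2.74883 m.
A = πr²/2 = π × 2²/2 = 6.28319 m².
Resultant F = γ·h_c·A = 7.74009 × 2.74883 × 6.28319 = 133.682 kN.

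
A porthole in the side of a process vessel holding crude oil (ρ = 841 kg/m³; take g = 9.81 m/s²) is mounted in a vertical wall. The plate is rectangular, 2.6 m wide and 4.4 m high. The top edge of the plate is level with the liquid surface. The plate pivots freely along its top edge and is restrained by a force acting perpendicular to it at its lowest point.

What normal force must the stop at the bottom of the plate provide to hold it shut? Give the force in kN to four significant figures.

γ = ρg = 841 × 9.81 / 1000 = 8.25021 kN/m³.
The centroid lies 4.4/2 = 2.2 m below the top edge, so the centroid depth is h_c = 2.2 m.
A = 2.6 × 4.4 = 11.44 m².
Resultant F = γ·h_c·A = 8.25021 × 2.2 × 11.44 = 207.641 kN.
I_c = b·h³/12 = 2.6 × 4.4³/12 = 18.4565 m⁴.
Centre of pressure: y_p = y_c + I_c/(y_c·A) = 2.2 + 18.4565/(2.2 × 11.44) = 2.2 + 0.733332 = 2.93333 m along the plane.
The resultant acts 2.2 + 0.733332 = 2.93333 m (along the plate) below the hinge at the top edge, so the moment about the hinge is M = F × 2.93333 = 207.641 × 2.93333 = 609.08 kN·m.
A normal force at the bottom, 4.4 m from the hinge, must supply this moment: P = 609.08/4.4 = 138.427 kN.

P ≈ 138.4 kN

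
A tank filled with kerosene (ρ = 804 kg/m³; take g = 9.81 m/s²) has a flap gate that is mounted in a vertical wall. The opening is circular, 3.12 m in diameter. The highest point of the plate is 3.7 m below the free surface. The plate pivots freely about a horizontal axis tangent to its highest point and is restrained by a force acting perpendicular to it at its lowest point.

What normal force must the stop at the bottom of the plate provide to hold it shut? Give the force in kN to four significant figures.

γ = ρg = 804 × 9.81 / 1000 = 7.88724 kN/m³.
The centroid is at the centre, 1.56 m below the top of the plate, so the centroid depth is h_c = 3.7 + 1.56 = 5.26 m.
A = π(1.56)² = 7.64538 m².
Resultant F = γ·h_c·A = 7.88724 × 5.26 × 7.64538 = 317.183 kN.
I_c = πr⁴/4 = π × 1.56⁴/4 = 4.65145 m⁴.
Centre of pressure: y_p = y_c + I_c/(y_c·A) = 5.26 + 4.65145/(5.26 × 7.64538) = 5.26 + 0.115665 = 5.37566 m along the plane.
The resultant acts 1.56 + 0.115665 = 1.67566 m (along the plate) below the hinge at the top edge, so the moment about the hinge is M = F × 1.67566 = 317.183 × 1.67566 = 531.491 kN·m.
A normal force at the bottom, 3.12 m from the hinge, must supply this moment: P = 531.491/3.12 = 170.35 kN.

P ≈ 170.4 kN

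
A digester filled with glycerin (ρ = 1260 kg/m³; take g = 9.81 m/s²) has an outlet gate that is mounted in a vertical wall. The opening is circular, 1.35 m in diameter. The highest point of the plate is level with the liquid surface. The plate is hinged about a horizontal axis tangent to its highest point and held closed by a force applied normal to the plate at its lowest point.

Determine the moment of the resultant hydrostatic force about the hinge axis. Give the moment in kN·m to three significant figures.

γ = ρg = 1260 × 9.81 / 1000 = 12.3606 kN/m³.
The centroid is at the centre, 0.675 m below the top of the plate, so the centroid depth is h_c = 0.675 m.
A = π(0.675)² = 1.43139 m².
Resultant F = γ·h_c·A = 12.3606 × 0.675 × 1.43139 = 11.9427 kN.
I_c = πr⁴/4 = π × 0.675⁴/4 = 0.163044 m⁴.
Centre of pressure: y_p = y_c + I_c/(y_c·A) = 0.675 + 0.163044/(0.675 × 1.43139) = 0.675 + 0.16875 = 0.84375 m along the plane.
The resultant acts 0.675 + 0.16875 = 0.84375 m (along the plate) below the hinge at the top edge, so the moment about the hinge is M = F × 0.84375 = 11.9427 × 0.84375 = 10.0767 kN·m.

M ≈ 10.1 kN·m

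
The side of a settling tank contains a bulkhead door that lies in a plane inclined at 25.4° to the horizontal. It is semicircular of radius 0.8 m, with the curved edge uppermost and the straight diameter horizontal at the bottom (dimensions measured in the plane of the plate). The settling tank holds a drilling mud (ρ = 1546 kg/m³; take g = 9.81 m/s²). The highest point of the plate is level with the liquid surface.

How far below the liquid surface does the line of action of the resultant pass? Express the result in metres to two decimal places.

h_p = 0.24 m

γ = ρg = 1546 × 9.81 / 1000 = 15.16626 kN/m³.
Let θ = 25.4° be the plate's angle to the horizontal; measure y along the incline from where the plane meets the free surface. Vertical depth h = y·sinθ with sinθ = 0.428935.
The centroid lies 4r/(3π) = 0.339531 m above the diameter, so r − 4r/(3π) = 0.8 − 0.339531 = 0.460469 m below the topmost point, so y_c = 0.460469 m and h_c = 0.460469 × 0.428935 = 0.197511 m.
A = πr²/2 = π × 0.8²/2 = 1.00531 m².
Resultant F = γ·h_c·A = 15.16626 × 0.197511 × 1.00531 = 3.01141 kN.
I_c = (π/8 − 8/(9π))·r⁴ = 0.109757 × 0.8⁴ = 0.0449565 m⁴.
Centre of pressure: y_p = y_c + I_c/(y_c·A) = 0.460469 + 0.0449565/(0.460469 × 1.00531) = 0.460469 + 0.0971163 = 0.557585 m along the plane.
Vertically, h_p = y_p·sinθ = 0.557585 × 0.428935 = 0.239168 m.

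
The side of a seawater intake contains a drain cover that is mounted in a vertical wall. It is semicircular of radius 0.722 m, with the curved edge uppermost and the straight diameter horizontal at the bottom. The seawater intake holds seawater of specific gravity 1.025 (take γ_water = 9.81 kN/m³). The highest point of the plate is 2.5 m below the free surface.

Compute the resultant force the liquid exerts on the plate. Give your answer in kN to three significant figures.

γ = 1.025 × 9.81 = 10.05525 kN/m³.
The centroid lies 4r/(3π) = 0.306426 m above the diameter, so r − 4r/(3π) = 0.722 − 0.306426 = 0.415574 m below the topmost point, so the centroid depth is h_c = 2.5 + 0.415574 = 2.91557 m.
A = πr²/2 = π × 0.722²/2 = 0.818831 m².
Resultant F = γ·h_c·A = 10.05525 × 2.91557 × 0.818831 = 24.0055 kN.

F ≈ 24.0 kN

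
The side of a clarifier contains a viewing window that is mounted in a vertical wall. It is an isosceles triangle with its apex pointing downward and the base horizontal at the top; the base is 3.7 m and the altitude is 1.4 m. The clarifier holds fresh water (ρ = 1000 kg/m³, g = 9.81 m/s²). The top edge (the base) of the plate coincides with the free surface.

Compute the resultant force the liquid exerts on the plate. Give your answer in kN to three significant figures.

F ≈ 11.9 kN

γ = ρg = 1000 × 9.81 = 9810 N/m³ = 9.81 kN/m³.
With the apex down, the centroid sits h/3 = 1.4/3 = 0.466667 m below the base (the top edge), so the centroid depth is h_c = 0.466667 m.
A = ½ × 3.7 × 1.4 = 2.59 m².
Resultant F = γ·h_c·A = 9.81 × 0.466667 × 2.59 = 11.857 kN.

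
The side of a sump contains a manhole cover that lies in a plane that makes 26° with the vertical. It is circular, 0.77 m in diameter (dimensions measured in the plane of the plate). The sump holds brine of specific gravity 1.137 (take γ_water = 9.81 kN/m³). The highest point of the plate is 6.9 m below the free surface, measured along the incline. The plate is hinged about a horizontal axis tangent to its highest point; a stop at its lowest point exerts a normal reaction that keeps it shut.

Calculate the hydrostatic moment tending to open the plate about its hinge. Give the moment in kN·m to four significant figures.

M ≈ 13.27 kN·m

γ = 1.137 × 9.81 = 11.15397 kN/m³.
The plate makes 26° with the vertical, i.e. θ = 90° − 26° = 64° to the horizontal. Measuring y along the incline from the free-surface line, vertical depth h = y·sinθ with sinθ = 0.898794.
The centroid is at the centre, 0.385 m below the top of the plate, so y_c = 6.9 + 0.385 = 7.285 m and h_c = 7.285 × 0.898794 = 6.54771 m.
A = π(0.385)² = 0.465663 m².
Resultant F = γ·h_c·A = 11.15397 × 6.54771 × 0.465663 = 34.0087 kN.
I_c = πr⁴/4 = π × 0.385⁴/4 = 0.0172557 m⁴.
Centre of pressure: y_p = y_c + I_c/(y_c·A) = 7.285 + 0.0172557/(7.285 × 0.465663) = 7.285 + 0.00508664 = 7.29009 m along the plane.
The resultant acts 0.385 + 0.00508664 = 0.390087 m (along the plate) below the hinge at the top edge, so the moment about the hinge is M = F × 0.390087 = 34.0087 × 0.390087 = 13.2664 kN·m.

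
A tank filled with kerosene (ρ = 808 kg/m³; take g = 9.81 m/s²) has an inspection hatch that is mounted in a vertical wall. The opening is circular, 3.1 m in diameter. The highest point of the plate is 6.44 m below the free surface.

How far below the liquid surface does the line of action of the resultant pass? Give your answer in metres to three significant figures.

h_p = 8.07 m

γ = ρg = 808 × 9.81 / 1000 = 7.92648 kN/m³.
The centroid is at the centre, 1.55 m below the top of the plate, so the centroid depth is h_c = 6.44 + 1.55 = 7.99 m.
A = π(1.55)² = 7.54768 m².
Resultant F = γ·h_c·A = 7.92648 × 7.99 × 7.54768 = 478.014 kN.
I_c = πr⁴/4 = π × 1.55⁴/4 = 4.53332 m⁴.
Centre of pressure: y_p = y_c + I_c/(y_c·A) = 7.99 + 4.53332/(7.99 × 7.54768) = 7.99 + 0.075172 = 8.06517 m along the plane.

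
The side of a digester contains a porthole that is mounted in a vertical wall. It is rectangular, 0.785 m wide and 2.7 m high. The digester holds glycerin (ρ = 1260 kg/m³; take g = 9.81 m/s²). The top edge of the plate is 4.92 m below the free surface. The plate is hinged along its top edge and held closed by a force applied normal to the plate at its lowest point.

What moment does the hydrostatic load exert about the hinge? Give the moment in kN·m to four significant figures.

M ≈ 237.7 kN·m

γ = ρg = 1260 × 9.81 / 1000 = 12.3606 kN/m³.
The centroid lies 2.7/2 = 1.35 m below the top edge, so the centroid depth is h_c = 4.92 + 1.35 = 6.27 m.
A = 0.785 × 2.7 = 2.1195 m².
Resultant F = γ·h_c·A = 12.3606 × 6.27 × 2.1195 = 164.263 kN.
I_c = b·h³/12 = 0.785 × 2.7³/12 = 1.2876 m⁴.
Centre of pressure: y_p = y_c + I_c/(y_c·A) = 6.27 + 1.2876/(6.27 × 2.1195) = 6.27 + 0.0968902 = 6.36689 m along the plane.
The resultant acts 1.35 + 0.0968902 = 1.44689 m (along the plate) below the hinge at the top edge, so the moment about the hinge is M = F × 1.44689 = 164.263 × 1.44689 = 237.67 kN·m.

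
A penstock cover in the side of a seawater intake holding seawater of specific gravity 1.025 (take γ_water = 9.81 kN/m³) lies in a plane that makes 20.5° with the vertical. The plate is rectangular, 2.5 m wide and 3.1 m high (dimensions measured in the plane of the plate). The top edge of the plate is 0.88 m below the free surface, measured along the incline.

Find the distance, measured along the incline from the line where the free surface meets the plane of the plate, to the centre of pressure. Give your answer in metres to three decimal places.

y_p = 2.760 m

γ = 1.025 × 9.81 = 10.05525 kN/m³.
The plate makes 20.5° with the vertical, i.e. θ = 90° − 20.5° = 69.5° to the horizontal. Measuring y along the incline from the free-surface line, vertical depth h = y·sinθ with sinθ = 0.936672.
The centroid lies 3.1/2 = 1.55 m below the top edge, so y_c = 0.88 + 1.55 = 2.43 m and h_c = 2.43 × 0.936672 = 2.27611 m.
A = 2.5 × 3.1 = 7.75 m².
Resultant F = γ·h_c·A = 10.05525 × 2.27611 × 7.75 = 177.373 kN.
I_c = b·h³/12 = 2.5 × 3.1³/12 = 6.20646 m⁴.
Centre of pressure: y_p = y_c + I_c/(y_c·A) = 2.43 + 6.20646/(2.43 × 7.75) = 2.43 + 0.329561 = 2.75956 m along the plane.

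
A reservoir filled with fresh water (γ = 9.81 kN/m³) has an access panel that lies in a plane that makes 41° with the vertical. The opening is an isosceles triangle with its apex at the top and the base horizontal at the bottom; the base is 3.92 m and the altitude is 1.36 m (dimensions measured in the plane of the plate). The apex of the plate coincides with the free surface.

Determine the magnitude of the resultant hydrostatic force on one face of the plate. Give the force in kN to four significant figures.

F ≈ 17.89 kN

γ = 9.81 kN/m³.
The plate makes 41° with the vertical, i.e. θ = 90° − 41° = 49° to the horizontal. Measuring y along the incline from the free-surface line, vertical depth h = y·sinθ with sinθ = 0.754710.
With the apex up, the centroid sits 2h/3 = 2 × 1.36/3 = 0.906667 m below the apex, so y_c = 0.906667 m and h_c = 0.906667 × 0.754710 = 0.684271 m.
A = ½ × 3.92 × 1.36 = 2.6656 m².
Resultant F = γ·h_c·A = 9.81 × 0.684271 × 2.6656 = 17.8934 kN.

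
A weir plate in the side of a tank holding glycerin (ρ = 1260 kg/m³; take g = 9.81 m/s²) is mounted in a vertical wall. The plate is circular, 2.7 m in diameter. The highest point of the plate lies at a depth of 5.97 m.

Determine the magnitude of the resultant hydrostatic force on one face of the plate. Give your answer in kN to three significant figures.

γ = ρg = 1260 × 9.81 / 1000 = 12.3606 kN/m³.
The centroid is at the centre, 1.35 m below the top of the plate, so the centroid depth is h_c = 5.97 + 1.35 = 7.32 m.
A = π(1.35)² = 5.72555 m².
Resultant F = γ·h_c·A = 12.3606 × 7.32 × 5.72555 = 518.045 kN.

F ≈ 518 kN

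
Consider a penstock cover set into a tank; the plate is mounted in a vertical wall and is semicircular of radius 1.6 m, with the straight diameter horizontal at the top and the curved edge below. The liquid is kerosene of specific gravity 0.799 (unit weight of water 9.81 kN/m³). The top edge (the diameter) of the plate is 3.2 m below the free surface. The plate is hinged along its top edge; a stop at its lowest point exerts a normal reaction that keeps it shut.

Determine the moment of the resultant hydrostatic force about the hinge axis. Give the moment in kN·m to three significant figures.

γ = 0.799 × 9.81 = 7.83819 kN/m³.
The centroid of a semicircle lies 4r/(3π) = 0.679061 m from the diameter, here below the top edge, so the centroid depth is h_c = 3.2 + 0.679061 = 3.87906 m.
A = πr²/2 = π × 1.6²/2 = 4.02124 m².
Resultant F = γ·h_c·A = 7.83819 × 3.87906 × 4.02124 = 122.265 kN.
I_c = (π/8 − 8/(9π))·r⁴ = 0.109757 × 1.6⁴ = 0.719303 m⁴.
Centre of pressure: y_p = y_c + I_c/(y_c·A) = 3.87906 + 0.719303/(3.87906 × 4.02124) = 3.87906 + 0.0461132 = 3.92517 m along the plane.
The resultant acts 0.679061 + 0.0461132 = 0.725174 m (along the plate) below the hinge at the top edge, so the moment about the hinge is M = F × 0.725174 = 122.265 × 0.725174 = 88.6634 kN·m.

M ≈ 88.7 kN·m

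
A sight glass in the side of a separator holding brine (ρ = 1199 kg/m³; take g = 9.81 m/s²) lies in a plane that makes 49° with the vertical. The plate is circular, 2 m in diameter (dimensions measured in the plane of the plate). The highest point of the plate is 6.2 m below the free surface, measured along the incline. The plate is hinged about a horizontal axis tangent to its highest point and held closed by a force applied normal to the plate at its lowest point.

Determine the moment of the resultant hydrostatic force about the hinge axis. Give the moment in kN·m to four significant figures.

M ≈ 180.6 kN·m

γ = ρg = 1199 × 9.81 / 1000 = 11.76219 kN/m³.
The plate makes 49° with the vertical, i.e. θ = 90° − 49° = 41° to the horizontal. Measuring y along the incline from the free-surface line, vertical depth h = y·sinθ with sinθ = 0.656059.
The centroid is at the centre, 1 m below the top of the plate, so y_c = 6.2 + 1 = 7.2 m and h_c = 7.2 × 0.656059 = 4.72362 m.
A = π(1)² = 3.14159 m².
Resultant F = γ·h_c·A = 11.76219 × 4.72362 × 3.14159 = 174.547 kN.
I_c = πr⁴/4 = π × 1⁴/4 = 0.785398 m⁴.
Centre of pressure: y_p = y_c + I_c/(y_c·A) = 7.2 + 0.785398/(7.2 × 3.14159) = 7.2 + 0.0347222 = 7.23472 m along the plane.
The resultant acts 1 + 0.0347222 = 1.03472 m (along the plate) below the hinge at the top edge, so the moment about the hinge is M = F × 1.03472 = 174.547 × 1.03472 = 180.607 kN·m.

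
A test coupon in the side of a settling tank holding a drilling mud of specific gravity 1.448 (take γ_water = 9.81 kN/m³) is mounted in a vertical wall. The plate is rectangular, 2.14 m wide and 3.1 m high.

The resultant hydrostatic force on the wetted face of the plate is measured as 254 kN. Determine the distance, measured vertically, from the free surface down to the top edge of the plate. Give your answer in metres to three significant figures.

d_top ≈ 1.15 m

γ = 1.448 × 9.81 = 14.20488 kN/m³.
A = 2.14 × 3.1 = 6.634 m².
From F = γ·h_c·A, the centroid depth is h_c = 254/(14.20488 × 6.634) = 2.69538 m.
The centroid lies 3.1/2 = 1.55 m below the top edge, so the top edge sits at h_top = 2.69538 − 1.55 = 1.14538 m below the surface.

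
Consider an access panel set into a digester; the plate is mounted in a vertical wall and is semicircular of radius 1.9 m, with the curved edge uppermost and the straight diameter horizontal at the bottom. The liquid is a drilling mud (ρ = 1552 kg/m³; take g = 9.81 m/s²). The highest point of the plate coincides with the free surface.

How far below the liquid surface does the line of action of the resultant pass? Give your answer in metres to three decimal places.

γ = ρg = 1552 × 9.81 / 1000 = 15.22512 kN/m³.
The centroid lies 4r/(3π) = 0.806385 m above the diameter, so r − 4r/(3π) = 1.9 − 0.806385 = 1.09361 m below the topmost point, so the centroid depth is h_c = 1.09361 m.
A = πr²/2 = π × 1.9²/2 = 5.67057 m².
Resultant F = γ·h_c·A = 15.22512 × 1.09361 × 5.67057 = 94.4169 kN.
I_c = (π/8 − 8/(9π))·r⁴ = 0.109757 × 1.9⁴ = 1.43036 m⁴.
Centre of pressure: y_p = y_c + I_c/(y_c·A) = 1.09361 + 1.43036/(1.09361 × 5.67057) = 1.09361 + 0.230651 = 1.32426 m along the plane.

h_p = 1.324 m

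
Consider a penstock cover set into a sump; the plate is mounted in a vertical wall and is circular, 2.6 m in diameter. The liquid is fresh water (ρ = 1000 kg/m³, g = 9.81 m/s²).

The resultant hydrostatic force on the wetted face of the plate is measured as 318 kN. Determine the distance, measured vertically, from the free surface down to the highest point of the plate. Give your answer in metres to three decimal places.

γ = ρg = 1000 × 9.81 = 9810 N/m³ = 9.81 kN/m³.
A = π(1.3)² = 5.30929 m².
From F = γ·h_c·A, the centroid depth is h_c = 318/(9.81 × 5.30929) = 6.10551 m.
The centroid is at the centre, 1.3 m below the top of the plate, so the highest point sits at h_top = 6.10551 − 1.3 = 4.80551 m below the surface.

d_top ≈ 4.806 m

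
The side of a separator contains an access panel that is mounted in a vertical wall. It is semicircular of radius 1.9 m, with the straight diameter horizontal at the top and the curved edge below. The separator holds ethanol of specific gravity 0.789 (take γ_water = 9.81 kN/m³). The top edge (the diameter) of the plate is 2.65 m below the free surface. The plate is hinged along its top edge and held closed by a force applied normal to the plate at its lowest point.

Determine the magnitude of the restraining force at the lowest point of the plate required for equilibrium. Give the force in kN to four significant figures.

γ = 0.789 × 9.81 = 7.74009 kN/m³.
The centroid of a semicircle lies 4r/(3π) = 0.806385 m from the diameter, here below the top edge, so the centroid depth is h_c = 2.65 + 0.806385 = 3.45639 m.
A = πr²/2 = π × 1.9²/2 = 5.67057 m².
Resultant F = γ·h_c·A = 7.74009 × 3.45639 × 5.67057 = 151.703 kN.
I_c = (π/8 − 8/(9π))·r⁴ = 0.109757 × 1.9⁴ = 1.43036 m⁴.
Centre of pressure: y_p = y_c + I_c/(y_c·A) = 3.45639 + 1.43036/(3.45639 × 5.67057) = 3.45639 + 0.0729787 = 3.52937 m along the plane.
The resultant acts 0.806385 + 0.0729787 = 0.879364 m (along the plate) below the hinge at the top edge, so the moment about the hinge is M = F × 0.879364 = 151.703 × 0.879364 = 133.402 kN·m.
A normal force at the bottom, 1.9 m from the hinge, must supply this moment: P = 133.402/1.9 = 70.2116 kN.

P ≈ 70.21 kN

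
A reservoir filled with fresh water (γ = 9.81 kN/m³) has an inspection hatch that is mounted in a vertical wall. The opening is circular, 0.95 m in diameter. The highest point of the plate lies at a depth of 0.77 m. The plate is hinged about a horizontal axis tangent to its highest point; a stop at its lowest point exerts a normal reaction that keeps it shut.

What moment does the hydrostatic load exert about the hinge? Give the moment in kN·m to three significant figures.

γ = 9.81 kN/m³.
The centroid is at the centre, 0.475 m below the top of the plate, so the centroid depth is h_c = 0.77 + 0.475 = 1.245 m.
A = π(0.475)² = 0.708822 m².
Resultant F = γ·h_c·A = 9.81 × 1.245 × 0.708822 = 8.65716 kN.
I_c = πr⁴/4 = π × 0.475⁴/4 = 0.039982 m⁴.
Centre of pressure: y_p = y_c + I_c/(y_c·A) = 1.245 + 0.039982/(1.245 × 0.708822) = 1.245 + 0.0453062 = 1.29031 m along the plane.
The resultant acts 0.475 + 0.0453062 = 0.520306 m (along the plate) below the hinge at the top edge, so the moment about the hinge is M = F × 0.520306 = 8.65716 × 0.520306 = 4.50437 kN·m.

M ≈ 4.50 kN·m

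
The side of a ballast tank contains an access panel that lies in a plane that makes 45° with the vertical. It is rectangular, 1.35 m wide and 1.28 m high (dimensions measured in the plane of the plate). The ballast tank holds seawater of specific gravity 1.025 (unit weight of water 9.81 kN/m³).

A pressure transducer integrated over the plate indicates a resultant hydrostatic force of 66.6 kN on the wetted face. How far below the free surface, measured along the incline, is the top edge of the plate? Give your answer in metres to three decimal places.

y_top ≈ 4.781 m

γ = 1.025 × 9.81 = 10.05525 kN/m³.
A = 1.35 × 1.28 = 1.728 m².
From F = γ·h_c·A, the centroid depth is h_c = 66.6/(10.05525 × 1.728) = 3.83299 m.
The plate makes 45° with the vertical, i.e. θ = 90° − 45° = 45° to the horizontal. Measuring y along the incline from the free-surface line, vertical depth h = y·sinθ with sinθ = 0.707107.
Along the incline, y_c = h_c/sinθ = 3.83299/0.707107 = 5.42066 m.
The centroid lies 1.28/2 = 0.64 m below the top edge, so the top edge sits at y_top = 5.42066 − 0.64 = 4.78066 m along the incline.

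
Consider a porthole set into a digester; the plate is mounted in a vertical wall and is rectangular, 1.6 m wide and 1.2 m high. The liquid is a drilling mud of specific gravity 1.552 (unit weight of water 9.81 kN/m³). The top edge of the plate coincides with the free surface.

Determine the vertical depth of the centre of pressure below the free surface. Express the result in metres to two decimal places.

h_p = 0.80 m

γ = 1.552 × 9.81 = 15.22512 kN/m³.
The centroid lies 1.2/2 = 0.6 m below the top edge, so the centroid depth is h_c = 0.6 m.
A = 1.6 × 1.2 = 1.92 m².
Resultant F = γ·h_c·A = 15.22512 × 0.6 × 1.92 = 17.5393 kN.
I_c = b·h³/12 = 1.6 × 1.2³/12 = 0.2304 m⁴.
Centre of pressure: y_p = y_c + I_c/(y_c·A) = 0.6 + 0.2304/(0.6 × 1.92) = 0.6 + 0.2 = 0.8 m along the plane.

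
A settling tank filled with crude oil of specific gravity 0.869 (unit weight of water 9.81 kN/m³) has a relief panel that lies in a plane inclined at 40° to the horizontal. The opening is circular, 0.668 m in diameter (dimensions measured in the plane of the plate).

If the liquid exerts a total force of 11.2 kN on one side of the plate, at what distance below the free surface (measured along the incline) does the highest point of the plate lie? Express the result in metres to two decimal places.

y_top ≈ 5.50 m

γ = 0.869 × 9.81 = 8.52489 kN/m³.
A = π(0.334)² = 0.350464 m².
From F = γ·h_c·A, the centroid depth is h_c = 11.2/(8.52489 × 0.350464) = 3.74874 m.
Let θ = 40° be the plate's angle to the horizontal; measure y along the incline from where the plane meets the free surface. Vertical depth h = y·sinθ with sinθ = 0.642788.
Along the incline, y_c = h_c/sinθ = 3.74874/0.642788 = 5.832 m.
The centroid is at the centre, 0.334 m below the top of the plate, so the highest point sits at y_top = 5.832 − 0.334 = 5.498 m along the incline.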